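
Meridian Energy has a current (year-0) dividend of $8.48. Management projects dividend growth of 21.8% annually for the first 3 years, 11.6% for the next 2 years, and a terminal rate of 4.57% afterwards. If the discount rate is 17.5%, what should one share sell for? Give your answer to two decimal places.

Three-stage DDM. Project D₁…D_5; terminal Gordon value at t=5 with g = 0.0457; discount at r = 0.175.
D_1 = 10.3286
D_2 = 12.5803
D_3 = 15.3228
D_4 = 17.1002
D_5 = 19.0839
TV_5 = 19.9560/(0.175−0.0457) = 154.3386
P₀ = Σ Dₜ/(1+r)ᵗ + TV_5/(1+r)^5 = 113.7503

$113.75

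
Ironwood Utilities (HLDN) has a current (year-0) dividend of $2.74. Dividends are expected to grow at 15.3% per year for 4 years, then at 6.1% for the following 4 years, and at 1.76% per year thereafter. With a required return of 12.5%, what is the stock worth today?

Three-stage DDM. Project D₁…D_8; terminal Gordon value at t=8 with g = 0.0176; discount at r = 0.125.
D_1 = 3.1592
D_2 = 3.6426
D_3 = 4.1999
D_4 = 4.8425
D_5 = 5.1379
D_6 = 5.4513
D_7 = 5.7838
D_8 = 6.1366
TV_8 = 6.2446/(0.125−0.0176) = 58.1436
P₀ = Σ Dₜ/(1+r)ᵗ + TV_8/(1+r)^8 = 44.7881

$44.79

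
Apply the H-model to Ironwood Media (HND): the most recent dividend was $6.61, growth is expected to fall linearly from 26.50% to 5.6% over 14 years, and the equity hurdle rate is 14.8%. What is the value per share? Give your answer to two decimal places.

H-model: P₀ = D₀[(1+g_L) + H(g_S−g_L)]/(r−g_L), with H = 14/2 = 7.
P₀ = 6.61 × [(1+0.056) + 7×(0.265−0.056)] / (0.148−0.056)
   = 6.61 × 2.5190 / 0.092 = 180.9847

$180.98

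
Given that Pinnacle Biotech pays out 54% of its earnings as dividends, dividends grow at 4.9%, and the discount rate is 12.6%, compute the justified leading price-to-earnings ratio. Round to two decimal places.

7.01

Justified leading P/E = b/(r−g) = 0.54/(0.126−0.049) = 7.0130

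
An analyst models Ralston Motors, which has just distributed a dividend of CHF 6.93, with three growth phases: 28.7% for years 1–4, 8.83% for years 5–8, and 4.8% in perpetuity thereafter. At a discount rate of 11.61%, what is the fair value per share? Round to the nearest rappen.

CHF 256.58

Three-stage DDM. Project D₁…D_8; terminal Gordon value at t=8 with g = 0.048; discount at r = 0.1161.
D_1 = 8.9189
D_2 = 11.4786
D_3 = 14.7730
D_4 = 19.0129
D_5 = 20.6917
D_6 = 22.5188
D_7 = 24.5072
D_8 = 26.6712
TV_8 = 27.9514/(0.1161−0.048) = 410.4461
P₀ = Σ Dₜ/(1+r)ᵗ + TV_8/(1+r)^8 = 256.5822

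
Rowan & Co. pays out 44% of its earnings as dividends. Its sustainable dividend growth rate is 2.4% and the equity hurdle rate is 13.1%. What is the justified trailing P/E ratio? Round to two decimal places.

4.21

Justified trailing P/E = b(1+g)/(r−g) = 0.44×(1+0.024)/(0.131−0.024) = 4.2108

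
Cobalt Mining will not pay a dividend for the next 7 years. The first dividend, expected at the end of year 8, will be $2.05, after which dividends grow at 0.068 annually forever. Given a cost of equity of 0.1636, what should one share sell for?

Deferred-dividend DDM. At t=7 the remaining stream is a growing perpetuity with first payment D_8 = 2.05.
V_7 = D_8/(r−g) = 2.05/(0.1636−0.068) = 21.4435
P₀ = V_7/(1+r)^7 = 21.4435/(1+0.1636)^7 = 7.4245

$7.42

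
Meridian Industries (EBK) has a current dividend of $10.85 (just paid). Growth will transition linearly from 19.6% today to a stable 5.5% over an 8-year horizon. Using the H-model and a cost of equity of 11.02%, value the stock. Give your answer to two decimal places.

$318.23

H-model: P₀ = D₀[(1+g_L) + H(g_S−g_L)]/(r−g_L), with H = 8/2 = 4.
P₀ = 10.85 × [(1+0.055) + 4×(0.196−0.055)] / (0.1102−0.055)
   = 10.85 × 1.6190 / 0.0552 = 318.2274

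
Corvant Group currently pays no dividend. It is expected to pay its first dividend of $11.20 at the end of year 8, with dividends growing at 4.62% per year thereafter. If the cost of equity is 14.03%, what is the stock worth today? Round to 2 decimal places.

Deferred-dividend DDM. At t=7 the remaining stream is a growing perpetuity with first payment D_8 = 11.20.
V_7 = D_8/(r−g) = 11.20/(0.1403−0.0462) = 119.0223
P₀ = V_7/(1+r)^7 = 119.0223/(1+0.1403)^7 = 47.4782

$47.48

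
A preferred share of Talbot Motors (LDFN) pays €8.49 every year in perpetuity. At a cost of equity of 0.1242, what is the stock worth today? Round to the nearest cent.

€68.36

Zero-growth DDM (perpetuity): P₀ = D/r = 8.49 / 0.1242 = 68.3575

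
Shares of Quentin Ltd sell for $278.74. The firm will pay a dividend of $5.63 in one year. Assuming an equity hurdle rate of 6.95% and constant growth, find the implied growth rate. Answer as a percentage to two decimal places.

4.93%

From P₀ = D₁/(r − g), the implied growth is g = r − D₁/P₀.
g = 0.0695 − 5.63/278.74 = 0.0695 − 0.02020 = 0.04930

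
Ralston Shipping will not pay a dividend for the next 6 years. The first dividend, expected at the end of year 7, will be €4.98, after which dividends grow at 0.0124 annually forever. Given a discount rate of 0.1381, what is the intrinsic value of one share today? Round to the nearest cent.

€18.23

Deferred-dividend DDM. At t=6 the remaining stream is a growing perpetuity with first payment D_7 = 4.98.
V_6 = D_7/(r−g) = 4.98/(0.1381−0.0124) = 39.6181
P₀ = V_6/(1+r)^6 = 39.6181/(1+0.1381)^6 = 18.2310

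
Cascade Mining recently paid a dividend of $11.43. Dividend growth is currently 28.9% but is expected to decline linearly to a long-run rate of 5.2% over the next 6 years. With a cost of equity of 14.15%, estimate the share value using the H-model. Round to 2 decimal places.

H-model: P₀ = D₀[(1+g_L) + H(g_S−g_L)]/(r−g_L), with H = 6/2 = 3.
P₀ = 11.43 × [(1+0.052) + 3×(0.289−0.052)] / (0.1415−0.052)
   = 11.43 × 1.7630 / 0.0895 = 225.1518

$225.15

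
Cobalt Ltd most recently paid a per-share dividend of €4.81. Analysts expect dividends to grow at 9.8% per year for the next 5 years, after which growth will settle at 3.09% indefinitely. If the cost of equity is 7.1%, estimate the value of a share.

€165.98

Two-stage DDM. Project D₁…D_5 at 0.098, terminal growth 0.0309, discount at r = 0.071.
D_1 = 5.2814
D_2 = 5.7990
D_3 = 6.3673
D_4 = 6.9912
D_5 = 7.6764
Terminal value at t=5: TV = D_6/(r−g) = 7.9136/(0.071−0.0309) = 197.3463
P₀ = 5.2814/(1+0.071)^1 + 5.7990/(1+0.071)^2 + 6.3673/(1+0.071)^3 + 6.9912/(1+0.071)^4 + 7.6764/(1+0.071)^5 + 197.3463/(1+0.071)^5 = 165.9807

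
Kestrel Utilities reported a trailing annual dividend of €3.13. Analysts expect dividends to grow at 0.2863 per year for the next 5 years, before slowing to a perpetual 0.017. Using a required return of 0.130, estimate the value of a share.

€77.31

Two-stage DDM. Project D₁…D_5 at 0.2863, terminal growth 0.017, discount at r = 0.13.
D_1 = 4.0261
D_2 = 5.1788
D_3 = 6.6615
D_4 = 8.5687
D_5 = 11.0219
Terminal value at t=5: TV = D_6/(r−g) = 11.2093/(0.13−0.017) = 99.1969
P₀ = 4.0261/(1+0.13)^1 + 5.1788/(1+0.13)^2 + 6.6615/(1+0.13)^3 + 8.5687/(1+0.13)^4 + 11.0219/(1+0.13)^5 + 99.1969/(1+0.13)^5 = 77.3131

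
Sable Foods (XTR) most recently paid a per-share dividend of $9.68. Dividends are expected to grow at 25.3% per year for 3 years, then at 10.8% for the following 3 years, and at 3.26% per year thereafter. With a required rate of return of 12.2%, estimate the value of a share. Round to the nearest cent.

$225.77

Three-stage DDM. Project D₁…D_6; terminal Gordon value at t=6 with g = 0.0326; discount at r = 0.122.
D_1 = 12.1290
D_2 = 15.1977
D_3 = 19.0427
D_4 = 21.0993
D_5 = 23.3780
D_6 = 25.9029
TV_6 = 26.7473/(0.122−0.0326) = 299.1868
P₀ = Σ Dₜ/(1+r)ᵗ + TV_6/(1+r)^6 = 225.7725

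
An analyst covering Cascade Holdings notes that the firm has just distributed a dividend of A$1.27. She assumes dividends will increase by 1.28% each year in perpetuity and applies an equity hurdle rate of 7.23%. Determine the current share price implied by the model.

A$21.62

Gordon growth model: P₀ = D₁/(r − g). D₁ = 1.27 × (1 + 0.0128) = 1.2863.
P₀ = 1.2863 / (0.0723 − 0.0128) = 1.2863 / 0.0595 = 21.6177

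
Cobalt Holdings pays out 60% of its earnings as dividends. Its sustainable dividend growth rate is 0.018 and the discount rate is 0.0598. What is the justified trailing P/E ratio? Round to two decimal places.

Justified trailing P/E = b(1+g)/(r−g) = 0.60×(1+0.018)/(0.0598−0.018) = 14.6124

14.61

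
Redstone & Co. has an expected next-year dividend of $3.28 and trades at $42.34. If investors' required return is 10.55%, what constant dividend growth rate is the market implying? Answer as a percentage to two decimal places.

From P₀ = D₁/(r − g), the implied growth is g = r − D₁/P₀.
g = 0.1055 − 3.28/42.34 = 0.1055 − 0.07747 = 0.02803

2.80%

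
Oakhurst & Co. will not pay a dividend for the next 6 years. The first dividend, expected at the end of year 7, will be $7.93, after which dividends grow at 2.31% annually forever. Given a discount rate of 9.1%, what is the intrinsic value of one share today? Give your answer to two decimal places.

Deferred-dividend DDM. At t=6 the remaining stream is a growing perpetuity with first payment D_7 = 7.93.
V_6 = D_7/(r−g) = 7.93/(0.091−0.0231) = 116.7894
P₀ = V_6/(1+r)^6 = 116.7894/(1+0.091)^6 = 69.2556

$69.26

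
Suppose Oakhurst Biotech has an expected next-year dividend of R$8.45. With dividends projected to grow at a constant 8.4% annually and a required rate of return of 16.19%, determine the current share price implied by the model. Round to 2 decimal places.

Gordon growth model: P₀ = D₁/(r − g), with D₁ = 8.45 given directly.
P₀ = 8.4500 / (0.1619 − 0.084) = 8.4500 / 0.0779 = 108.4724

R$108.47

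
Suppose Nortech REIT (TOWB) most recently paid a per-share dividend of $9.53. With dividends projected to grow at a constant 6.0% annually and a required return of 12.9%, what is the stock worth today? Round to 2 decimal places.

Gordon growth model: P₀ = D₁/(r − g). D₁ = 9.53 × (1 + 0.06) = 10.1018.
P₀ = 10.1018 / (0.129 − 0.06) = 10.1018 / 0.069 = 146.4029

$146.40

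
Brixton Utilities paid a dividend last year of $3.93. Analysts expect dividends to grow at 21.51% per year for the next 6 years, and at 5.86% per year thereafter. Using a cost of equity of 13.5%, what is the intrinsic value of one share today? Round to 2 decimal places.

Two-stage DDM. Project D₁…D_6 at 0.2151, terminal growth 0.0586, discount at r = 0.135.
D_1 = 4.7753
D_2 = 5.8025
D_3 = 7.0506
D_4 = 8.5672
D_5 = 10.4100
D_6 = 12.6492
Terminal value at t=6: TV = D_7/(r−g) = 13.3905/(0.135−0.0586) = 175.2682
P₀ = 4.7753/(1+0.135)^1 + 5.8025/(1+0.135)^2 + 7.0506/(1+0.135)^3 + 8.5672/(1+0.135)^4 + 10.4100/(1+0.135)^5 + 12.6492/(1+0.135)^6 + 175.2682/(1+0.135)^6 = 112.1237

$112.12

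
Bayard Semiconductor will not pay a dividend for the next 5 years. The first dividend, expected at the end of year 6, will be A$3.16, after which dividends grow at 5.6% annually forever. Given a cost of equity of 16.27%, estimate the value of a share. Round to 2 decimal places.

Deferred-dividend DDM. At t=5 the remaining stream is a growing perpetuity with first payment D_6 = 3.16.
V_5 = D_6/(r−g) = 3.16/(0.1627−0.056) = 29.6157
P₀ = V_5/(1+r)^5 = 29.6157/(1+0.1627)^5 = 13.9375

A$13.94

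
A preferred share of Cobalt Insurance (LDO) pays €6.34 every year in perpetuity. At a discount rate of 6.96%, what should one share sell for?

€91.09

Zero-growth DDM (perpetuity): P₀ = D/r = 6.34 / 0.0696 = 91.0920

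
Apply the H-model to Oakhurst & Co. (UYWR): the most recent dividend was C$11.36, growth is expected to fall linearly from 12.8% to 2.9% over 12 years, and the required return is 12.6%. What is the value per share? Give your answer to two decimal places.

C$190.08

H-model: P₀ = D₀[(1+g_L) + H(g_S−g_L)]/(r−g_L), with H = 12/2 = 6.
P₀ = 11.36 × [(1+0.029) + 6×(0.128−0.029)] / (0.126−0.029)
   = 11.36 × 1.6230 / 0.097 = 190.0751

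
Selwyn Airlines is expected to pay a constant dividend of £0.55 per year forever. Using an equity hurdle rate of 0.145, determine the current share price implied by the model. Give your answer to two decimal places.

£3.79

Zero-growth DDM (perpetuity): P₀ = D/r = 0.55 / 0.145 = 3.7931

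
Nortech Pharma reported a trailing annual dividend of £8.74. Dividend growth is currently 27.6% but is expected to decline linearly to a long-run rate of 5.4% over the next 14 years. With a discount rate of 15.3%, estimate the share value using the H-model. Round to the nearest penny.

£230.24

H-model: P₀ = D₀[(1+g_L) + H(g_S−g_L)]/(r−g_L), with H = 14/2 = 7.
P₀ = 8.74 × [(1+0.054) + 7×(0.276−0.054)] / (0.153−0.054)
   = 8.74 × 2.6080 / 0.099 = 230.2416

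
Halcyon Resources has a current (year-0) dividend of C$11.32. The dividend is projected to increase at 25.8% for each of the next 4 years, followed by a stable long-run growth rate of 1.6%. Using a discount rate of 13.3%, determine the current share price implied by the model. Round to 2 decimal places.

Two-stage DDM. Project D₁…D_4 at 0.258, terminal growth 0.016, discount at r = 0.133.
D_1 = 14.2406
D_2 = 17.9146
D_3 = 22.5366
D_4 = 28.3510
Terminal value at t=4: TV = D_5/(r−g) = 28.8047/(0.133−0.016) = 246.1936
P₀ = 14.2406/(1+0.133)^1 + 17.9146/(1+0.133)^2 + 22.5366/(1+0.133)^3 + 28.3510/(1+0.133)^4 + 246.1936/(1+0.133)^4 = 208.6268

C$208.63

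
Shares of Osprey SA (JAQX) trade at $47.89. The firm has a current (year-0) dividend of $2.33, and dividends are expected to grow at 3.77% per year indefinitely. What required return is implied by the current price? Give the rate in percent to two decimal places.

Rearranging the constant-growth DDM: r = D₁/P₀ + g.
D₁ = 2.33 × (1 + 0.0377) = 2.4178.
r = 2.4178 / 47.89 + 0.0377 = 0.05049 + 0.0377 = 0.08819

8.82%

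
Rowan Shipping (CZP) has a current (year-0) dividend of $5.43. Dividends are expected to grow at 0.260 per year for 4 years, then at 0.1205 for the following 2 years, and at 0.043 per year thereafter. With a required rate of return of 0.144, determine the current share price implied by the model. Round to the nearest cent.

$122.47

Three-stage DDM. Project D₁…D_6; terminal Gordon value at t=6 with g = 0.043; discount at r = 0.144.
D_1 = 6.8418
D_2 = 8.6207
D_3 = 10.8620
D_4 = 13.6862
D_5 = 15.3354
D_6 = 17.1833
TV_6 = 17.9221/(0.144−0.043) = 177.4470
P₀ = Σ Dₜ/(1+r)ᵗ + TV_6/(1+r)^6 = 122.4664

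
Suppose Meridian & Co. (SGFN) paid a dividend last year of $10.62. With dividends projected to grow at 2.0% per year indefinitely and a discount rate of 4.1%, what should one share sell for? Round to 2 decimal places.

$515.83

Gordon growth model: P₀ = D₁/(r − g). D₁ = 10.62 × (1 + 0.02) = 10.8324.
P₀ = 10.8324 / (0.041 − 0.02) = 10.8324 / 0.021 = 515.8286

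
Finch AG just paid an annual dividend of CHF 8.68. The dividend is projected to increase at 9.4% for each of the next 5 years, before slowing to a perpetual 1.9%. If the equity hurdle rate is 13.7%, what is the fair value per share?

Two-stage DDM. Project D₁…D_5 at 0.094, terminal growth 0.019, discount at r = 0.137.
D_1 = 9.4959
D_2 = 10.3885
D_3 = 11.3651
D_4 = 12.4334
D_5 = 13.6021
Terminal value at t=5: TV = D_6/(r−g) = 13.8606/(0.137−0.019) = 117.4623
P₀ = 9.4959/(1+0.137)^1 + 10.3885/(1+0.137)^2 + 11.3651/(1+0.137)^3 + 12.4334/(1+0.137)^4 + 13.6021/(1+0.137)^5 + 117.4623/(1+0.137)^5 = 100.5327

CHF 100.53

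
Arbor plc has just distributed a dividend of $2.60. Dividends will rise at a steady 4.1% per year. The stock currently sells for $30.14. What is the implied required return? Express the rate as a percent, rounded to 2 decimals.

Rearranging the constant-growth DDM: r = D₁/P₀ + g.
D₁ = 2.60 × (1 + 0.041) = 2.7066.
r = 2.7066 / 30.14 + 0.041 = 0.08980 + 0.041 = 0.13080

13.08%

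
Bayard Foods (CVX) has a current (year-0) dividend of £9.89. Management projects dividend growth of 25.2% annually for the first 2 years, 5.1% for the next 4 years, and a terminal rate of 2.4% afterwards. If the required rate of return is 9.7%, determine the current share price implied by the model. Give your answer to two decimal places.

£222.77

Three-stage DDM. Project D₁…D_6; terminal Gordon value at t=6 with g = 0.024; discount at r = 0.097.
D_1 = 12.3823
D_2 = 15.5026
D_3 = 16.2932
D_4 = 17.1242
D_5 = 17.9975
D_6 = 18.9154
TV_6 = 19.3694/(0.097−0.024) = 265.3340
P₀ = Σ Dₜ/(1+r)ᵗ + TV_6/(1+r)^6 = 222.7671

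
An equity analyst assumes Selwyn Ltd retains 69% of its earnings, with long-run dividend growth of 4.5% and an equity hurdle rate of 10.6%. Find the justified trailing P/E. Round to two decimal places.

Payout ratio b = 1 − 0.69 = 0.31.
Justified trailing P/E = b(1+g)/(r−g) = 0.31×(1+0.045)/(0.106−0.045) = 5.3107

5.31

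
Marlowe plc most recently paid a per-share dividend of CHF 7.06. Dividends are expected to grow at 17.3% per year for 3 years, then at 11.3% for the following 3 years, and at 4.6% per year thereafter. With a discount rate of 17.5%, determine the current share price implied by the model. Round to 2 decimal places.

Three-stage DDM. Project D₁…D_6; terminal Gordon value at t=6 with g = 0.046; discount at r = 0.175.
D_1 = 8.2814
D_2 = 9.7141
D_3 = 11.3946
D_4 = 12.6822
D_5 = 14.1153
D_6 = 15.7103
TV_6 = 16.4330/(0.175−0.046) = 127.3873
P₀ = Σ Dₜ/(1+r)ᵗ + TV_6/(1+r)^6 = 88.4394

CHF 88.44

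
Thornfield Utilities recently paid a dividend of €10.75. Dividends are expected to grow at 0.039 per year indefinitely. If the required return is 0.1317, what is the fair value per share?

€120.49

Gordon growth model: P₀ = D₁/(r − g). D₁ = 10.75 × (1 + 0.039) = 11.1692.
P₀ = 11.1692 / (0.1317 − 0.039) = 11.1692 / 0.0927 = 120.4881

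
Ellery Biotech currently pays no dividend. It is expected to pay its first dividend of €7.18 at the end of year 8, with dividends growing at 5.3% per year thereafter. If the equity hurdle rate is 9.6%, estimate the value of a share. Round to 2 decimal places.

€87.90

Deferred-dividend DDM. At t=7 the remaining stream is a growing perpetuity with first payment D_8 = 7.18.
V_7 = D_8/(r−g) = 7.18/(0.096−0.053) = 166.9767
P₀ = V_7/(1+r)^7 = 166.9767/(1+0.096)^7 = 87.8986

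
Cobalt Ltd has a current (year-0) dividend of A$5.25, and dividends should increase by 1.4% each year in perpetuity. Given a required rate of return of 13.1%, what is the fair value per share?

Gordon growth model: P₀ = D₁/(r − g). D₁ = 5.25 × (1 + 0.014) = 5.3235.
P₀ = 5.3235 / (0.131 − 0.014) = 5.3235 / 0.117 = 45.5000

A$45.50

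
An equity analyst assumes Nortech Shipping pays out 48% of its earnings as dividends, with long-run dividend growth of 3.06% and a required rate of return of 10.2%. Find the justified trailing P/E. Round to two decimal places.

6.93

Justified trailing P/E = b(1+g)/(r−g) = 0.48×(1+0.0306)/(0.102−0.0306) = 6.9284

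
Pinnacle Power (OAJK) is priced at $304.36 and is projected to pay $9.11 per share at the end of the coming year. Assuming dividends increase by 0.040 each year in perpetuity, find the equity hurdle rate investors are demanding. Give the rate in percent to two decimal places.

6.99%

Rearranging the constant-growth DDM: r = D₁/P₀ + g.
r = 9.1100 / 304.36 + 0.04 = 0.02993 + 0.04 = 0.06993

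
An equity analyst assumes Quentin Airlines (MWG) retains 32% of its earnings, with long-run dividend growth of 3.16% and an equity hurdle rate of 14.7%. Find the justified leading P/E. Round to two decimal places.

Payout ratio b = 1 − 0.32 = 0.68.
Justified leading P/E = b/(r−g) = 0.68/(0.147−0.0316) = 5.8925

5.89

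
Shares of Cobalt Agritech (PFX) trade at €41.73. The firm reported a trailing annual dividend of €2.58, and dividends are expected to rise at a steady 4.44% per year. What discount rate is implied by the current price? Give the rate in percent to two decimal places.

10.90%

Rearranging the constant-growth DDM: r = D₁/P₀ + g.
D₁ = 2.58 × (1 + 0.0444) = 2.6946.
r = 2.6946 / 41.73 + 0.0444 = 0.06457 + 0.0444 = 0.10897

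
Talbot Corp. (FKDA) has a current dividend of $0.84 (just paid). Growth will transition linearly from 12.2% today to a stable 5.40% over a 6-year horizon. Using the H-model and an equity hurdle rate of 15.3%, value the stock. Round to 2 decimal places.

$10.67

H-model: P₀ = D₀[(1+g_L) + H(g_S−g_L)]/(r−g_L), with H = 6/2 = 3.
P₀ = 0.84 × [(1+0.054) + 3×(0.122−0.054)] / (0.153−0.054)
   = 0.84 × 1.2580 / 0.099 = 10.6739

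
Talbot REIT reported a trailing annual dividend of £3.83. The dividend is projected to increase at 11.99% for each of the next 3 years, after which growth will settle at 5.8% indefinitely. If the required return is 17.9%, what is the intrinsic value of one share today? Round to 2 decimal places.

Two-stage DDM. Project D₁…D_3 at 0.1199, terminal growth 0.058, discount at r = 0.179.
D_1 = 4.2892
D_2 = 4.8035
D_3 = 5.3794
Terminal value at t=3: TV = D_4/(r−g) = 5.6914/(0.179−0.058) = 47.0367
P₀ = 4.2892/(1+0.179)^1 + 4.8035/(1+0.179)^2 + 5.3794/(1+0.179)^3 + 47.0367/(1+0.179)^3 = 39.0770

£39.08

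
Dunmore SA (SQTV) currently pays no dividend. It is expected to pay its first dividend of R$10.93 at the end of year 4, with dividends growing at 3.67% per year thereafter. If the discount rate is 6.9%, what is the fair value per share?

R$277.00

Deferred-dividend DDM. At t=3 the remaining stream is a growing perpetuity with first payment D_4 = 10.93.
V_3 = D_4/(r−g) = 10.93/(0.069−0.0367) = 338.3901
P₀ = V_3/(1+r)^3 = 338.3901/(1+0.069)^3 = 277.0030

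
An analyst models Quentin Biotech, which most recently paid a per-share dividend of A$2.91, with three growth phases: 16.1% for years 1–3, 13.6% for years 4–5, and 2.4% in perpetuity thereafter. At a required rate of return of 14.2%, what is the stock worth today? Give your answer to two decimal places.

A$41.35

Three-stage DDM. Project D₁…D_5; terminal Gordon value at t=5 with g = 0.024; discount at r = 0.142.
D_1 = 3.3785
D_2 = 3.9225
D_3 = 4.5540
D_4 = 5.1733
D_5 = 5.8769
TV_5 = 6.0179/(0.142−0.024) = 50.9993
P₀ = Σ Dₜ/(1+r)ᵗ + TV_5/(1+r)^5 = 41.3473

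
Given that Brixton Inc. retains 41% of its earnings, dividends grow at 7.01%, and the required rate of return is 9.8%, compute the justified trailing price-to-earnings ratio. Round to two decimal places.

Payout ratio b = 1 − 0.41 = 0.59.
Justified trailing P/E = b(1+g)/(r−g) = 0.59×(1+0.0701)/(0.098−0.0701) = 22.6294

22.63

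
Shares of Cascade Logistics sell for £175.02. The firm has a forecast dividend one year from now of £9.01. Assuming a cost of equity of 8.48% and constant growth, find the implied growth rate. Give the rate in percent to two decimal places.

From P₀ = D₁/(r − g), the implied growth is g = r − D₁/P₀.
g = 0.0848 − 9.01/175.02 = 0.0848 − 0.05148 = 0.03332

3.33%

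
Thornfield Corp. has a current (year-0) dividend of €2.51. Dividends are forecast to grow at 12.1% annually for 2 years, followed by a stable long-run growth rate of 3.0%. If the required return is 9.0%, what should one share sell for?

€50.81

Two-stage DDM. Project D₁…D_2 at 0.121, terminal growth 0.03, discount at r = 0.09.
D_1 = 2.8137
D_2 = 3.1542
Terminal value at t=2: TV = D_3/(r−g) = 3.2488/(0.09−0.03) = 54.1466
P₀ = 2.8137/(1+0.09)^1 + 3.1542/(1+0.09)^2 + 54.1466/(1+0.09)^2 = 50.8103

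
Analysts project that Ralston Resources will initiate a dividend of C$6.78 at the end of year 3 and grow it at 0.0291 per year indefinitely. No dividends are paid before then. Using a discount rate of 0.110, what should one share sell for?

Deferred-dividend DDM. At t=2 the remaining stream is a growing perpetuity with first payment D_3 = 6.78.
V_2 = D_3/(r−g) = 6.78/(0.11−0.0291) = 83.8072
P₀ = V_2/(1+r)^2 = 83.8072/(1+0.11)^2 = 68.0198

C$68.02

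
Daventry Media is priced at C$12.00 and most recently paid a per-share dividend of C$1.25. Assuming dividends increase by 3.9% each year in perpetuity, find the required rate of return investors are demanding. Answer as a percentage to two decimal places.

Rearranging the constant-growth DDM: r = D₁/P₀ + g.
D₁ = 1.25 × (1 + 0.039) = 1.2987.
r = 1.2987 / 12.00 + 0.039 = 0.10823 + 0.039 = 0.14723

14.72%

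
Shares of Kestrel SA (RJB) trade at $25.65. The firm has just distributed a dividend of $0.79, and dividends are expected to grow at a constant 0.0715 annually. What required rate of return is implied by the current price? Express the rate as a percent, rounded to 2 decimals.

10.45%

Rearranging the constant-growth DDM: r = D₁/P₀ + g.
D₁ = 0.79 × (1 + 0.0715) = 0.8465.
r = 0.8465 / 25.65 + 0.0715 = 0.03300 + 0.0715 = 0.10450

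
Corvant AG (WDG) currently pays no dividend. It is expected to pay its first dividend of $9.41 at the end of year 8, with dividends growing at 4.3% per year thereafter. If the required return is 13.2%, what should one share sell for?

Deferred-dividend DDM. At t=7 the remaining stream is a growing perpetuity with first payment D_8 = 9.41.
V_7 = D_8/(r−g) = 9.41/(0.132−0.043) = 105.7303
P₀ = V_7/(1+r)^7 = 105.7303/(1+0.132)^7 = 44.3889

$44.39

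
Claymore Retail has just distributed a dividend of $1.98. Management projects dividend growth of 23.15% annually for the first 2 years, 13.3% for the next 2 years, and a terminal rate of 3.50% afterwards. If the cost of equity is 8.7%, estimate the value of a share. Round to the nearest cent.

$65.15

Three-stage DDM. Project D₁…D_4; terminal Gordon value at t=4 with g = 0.035; discount at r = 0.087.
D_1 = 2.4384
D_2 = 3.0029
D_3 = 3.4022
D_4 = 3.8547
TV_4 = 3.9896/(0.087−0.035) = 76.7239
P₀ = Σ Dₜ/(1+r)ᵗ + TV_4/(1+r)^4 = 65.1503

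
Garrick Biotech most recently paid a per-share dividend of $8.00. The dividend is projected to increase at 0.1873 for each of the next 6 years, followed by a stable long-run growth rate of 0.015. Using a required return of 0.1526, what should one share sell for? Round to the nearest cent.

$123.83

Two-stage DDM. Project D₁…D_6 at 0.1873, terminal growth 0.015, discount at r = 0.1526.
D_1 = 9.4984
D_2 = 11.2775
D_3 = 13.3897
D_4 = 15.8976
D_5 = 18.8752
D_6 = 22.4106
Terminal value at t=6: TV = D_7/(r−g) = 22.7467/(0.1526−0.015) = 165.3105
P₀ = 9.4984/(1+0.1526)^1 + 11.2775/(1+0.1526)^2 + 13.3897/(1+0.1526)^3 + 15.8976/(1+0.1526)^4 + 18.8752/(1+0.1526)^5 + 22.4106/(1+0.1526)^6 + 165.3105/(1+0.1526)^6 = 123.8258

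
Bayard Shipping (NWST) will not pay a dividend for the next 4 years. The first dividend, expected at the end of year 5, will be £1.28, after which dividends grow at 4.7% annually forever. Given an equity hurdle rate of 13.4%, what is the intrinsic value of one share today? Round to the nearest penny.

£8.90

Deferred-dividend DDM. At t=4 the remaining stream is a growing perpetuity with first payment D_5 = 1.28.
V_4 = D_5/(r−g) = 1.28/(0.134−0.047) = 14.7126
P₀ = V_4/(1+r)^4 = 14.7126/(1+0.134)^4 = 8.8969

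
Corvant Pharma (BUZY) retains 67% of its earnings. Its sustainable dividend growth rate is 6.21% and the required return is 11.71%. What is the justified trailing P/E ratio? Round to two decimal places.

6.37

Payout ratio b = 1 − 0.67 = 0.33.
Justified trailing P/E = b(1+g)/(r−g) = 0.33×(1+0.0621)/(0.1171−0.0621) = 6.3726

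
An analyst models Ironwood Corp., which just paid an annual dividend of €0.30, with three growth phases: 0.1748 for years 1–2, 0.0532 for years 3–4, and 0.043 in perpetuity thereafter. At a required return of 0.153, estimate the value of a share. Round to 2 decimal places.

Three-stage DDM. Project D₁…D_4; terminal Gordon value at t=4 with g = 0.043; discount at r = 0.153.
D_1 = 0.3524
D_2 = 0.4140
D_3 = 0.4361
D_4 = 0.4593
TV_4 = 0.4790/(0.153−0.043) = 4.3547
P₀ = Σ Dₜ/(1+r)ᵗ + TV_4/(1+r)^4 = 3.6255

€3.63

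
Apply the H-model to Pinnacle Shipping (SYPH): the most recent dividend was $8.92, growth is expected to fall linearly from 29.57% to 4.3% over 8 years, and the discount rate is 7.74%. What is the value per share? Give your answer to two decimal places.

H-model: P₀ = D₀[(1+g_L) + H(g_S−g_L)]/(r−g_L), with H = 8/2 = 4.
P₀ = 8.92 × [(1+0.043) + 4×(0.2957−0.043)] / (0.0774−0.043)
   = 8.92 × 2.0538 / 0.0344 = 532.5551

$532.56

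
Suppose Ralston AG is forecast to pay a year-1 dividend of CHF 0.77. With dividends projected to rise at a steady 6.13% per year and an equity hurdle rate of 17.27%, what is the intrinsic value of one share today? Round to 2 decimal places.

Gordon growth model: P₀ = D₁/(r − g), with D₁ = 0.77 given directly.
P₀ = 0.7700 / (0.1727 − 0.0613) = 0.7700 / 0.1114 = 6.9120

CHF 6.91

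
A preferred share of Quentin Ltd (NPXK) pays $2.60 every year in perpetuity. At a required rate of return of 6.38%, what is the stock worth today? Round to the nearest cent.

Zero-growth DDM (perpetuity): P₀ = D/r = 2.60 / 0.0638 = 40.7524

$40.75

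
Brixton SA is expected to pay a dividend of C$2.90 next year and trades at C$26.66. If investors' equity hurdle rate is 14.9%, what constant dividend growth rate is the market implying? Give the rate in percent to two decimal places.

4.02%

From P₀ = D₁/(r − g), the implied growth is g = r − D₁/P₀.
g = 0.149 − 2.90/26.66 = 0.149 − 0.10878 = 0.04022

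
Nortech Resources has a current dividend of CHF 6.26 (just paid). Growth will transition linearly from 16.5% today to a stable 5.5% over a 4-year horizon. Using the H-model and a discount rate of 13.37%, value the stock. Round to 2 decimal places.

CHF 101.42

H-model: P₀ = D₀[(1+g_L) + H(g_S−g_L)]/(r−g_L), with H = 4/2 = 2.
P₀ = 6.26 × [(1+0.055) + 2×(0.165−0.055)] / (0.1337−0.055)
   = 6.26 × 1.2750 / 0.0787 = 101.4168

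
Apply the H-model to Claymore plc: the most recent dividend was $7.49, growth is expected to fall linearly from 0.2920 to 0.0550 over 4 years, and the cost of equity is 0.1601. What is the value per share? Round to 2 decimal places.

H-model: P₀ = D₀[(1+g_L) + H(g_S−g_L)]/(r−g_L), with H = 4/2 = 2.
P₀ = 7.49 × [(1+0.055) + 2×(0.292−0.055)] / (0.1601−0.055)
   = 7.49 × 1.5290 / 0.1051 = 108.9649

$108.96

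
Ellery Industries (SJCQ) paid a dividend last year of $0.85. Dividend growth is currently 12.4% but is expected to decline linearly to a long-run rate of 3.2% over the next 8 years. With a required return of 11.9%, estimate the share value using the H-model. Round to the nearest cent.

H-model: P₀ = D₀[(1+g_L) + H(g_S−g_L)]/(r−g_L), with H = 8/2 = 4.
P₀ = 0.85 × [(1+0.032) + 4×(0.124−0.032)] / (0.119−0.032)
   = 0.85 × 1.4000 / 0.087 = 13.6782

$13.68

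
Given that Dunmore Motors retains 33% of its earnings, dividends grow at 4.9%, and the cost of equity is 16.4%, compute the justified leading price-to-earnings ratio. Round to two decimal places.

Payout ratio b = 1 − 0.33 = 0.67.
Justified leading P/E = b/(r−g) = 0.67/(0.164−0.049) = 5.8261

5.83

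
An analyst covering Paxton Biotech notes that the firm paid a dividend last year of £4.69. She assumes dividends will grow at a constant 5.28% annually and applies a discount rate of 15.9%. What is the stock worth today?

£46.49

Gordon growth model: P₀ = D₁/(r − g). D₁ = 4.69 × (1 + 0.0528) = 4.9376.
P₀ = 4.9376 / (0.159 − 0.0528) = 4.9376 / 0.1062 = 46.4937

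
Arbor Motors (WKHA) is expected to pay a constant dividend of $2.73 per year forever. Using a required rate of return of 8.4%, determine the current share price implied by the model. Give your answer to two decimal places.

Zero-growth DDM (perpetuity): P₀ = D/r = 2.73 / 0.084 = 32.5000

$32.50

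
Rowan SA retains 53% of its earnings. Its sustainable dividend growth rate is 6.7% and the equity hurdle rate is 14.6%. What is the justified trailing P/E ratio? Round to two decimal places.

Payout ratio b = 1 − 0.53 = 0.47.
Justified trailing P/E = b(1+g)/(r−g) = 0.47×(1+0.067)/(0.146−0.067) = 6.3480

6.35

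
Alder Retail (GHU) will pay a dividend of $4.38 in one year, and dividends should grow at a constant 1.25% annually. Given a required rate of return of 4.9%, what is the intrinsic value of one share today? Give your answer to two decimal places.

$120.00

Gordon growth model: P₀ = D₁/(r − g), with D₁ = 4.38 given directly.
P₀ = 4.3800 / (0.049 − 0.0125) = 4.3800 / 0.0365 = 120.0000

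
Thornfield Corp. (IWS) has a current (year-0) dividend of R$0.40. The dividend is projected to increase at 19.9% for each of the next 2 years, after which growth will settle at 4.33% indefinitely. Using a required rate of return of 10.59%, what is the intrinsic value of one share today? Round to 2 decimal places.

Two-stage DDM. Project D₁…D_2 at 0.199, terminal growth 0.0433, discount at r = 0.1059.
D_1 = 0.4796
D_2 = 0.5750
Terminal value at t=2: TV = D_3/(r−g) = 0.5999/(0.1059−0.0433) = 9.5837
P₀ = 0.4796/(1+0.1059)^1 + 0.5750/(1+0.1059)^2 + 9.5837/(1+0.1059)^2 = 8.7400

R$8.74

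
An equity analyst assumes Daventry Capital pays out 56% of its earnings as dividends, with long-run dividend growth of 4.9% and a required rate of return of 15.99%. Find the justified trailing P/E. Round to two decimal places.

Justified trailing P/E = b(1+g)/(r−g) = 0.56×(1+0.049)/(0.1599−0.049) = 5.2970

5.30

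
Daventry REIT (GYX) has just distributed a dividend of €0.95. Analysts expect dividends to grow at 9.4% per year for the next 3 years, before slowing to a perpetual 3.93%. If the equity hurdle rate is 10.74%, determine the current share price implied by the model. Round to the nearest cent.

€16.76

Two-stage DDM. Project D₁…D_3 at 0.094, terminal growth 0.0393, discount at r = 0.1074.
D_1 = 1.0393
D_2 = 1.1370
D_3 = 1.2439
Terminal value at t=3: TV = D_4/(r−g) = 1.2928/(0.1074−0.0393) = 18.9832
P₀ = 1.0393/(1+0.1074)^1 + 1.1370/(1+0.1074)^2 + 1.2439/(1+0.1074)^3 + 18.9832/(1+0.1074)^3 = 16.7599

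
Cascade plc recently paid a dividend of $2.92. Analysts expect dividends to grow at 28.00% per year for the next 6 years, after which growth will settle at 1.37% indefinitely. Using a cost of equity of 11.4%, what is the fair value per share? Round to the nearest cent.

$97.21

Two-stage DDM. Project D₁…D_6 at 0.28, terminal growth 0.0137, discount at r = 0.114.
D_1 = 3.7376
D_2 = 4.7841
D_3 = 6.1237
D_4 = 7.8383
D_5 = 10.0330
D_6 = 12.8423
Terminal value at t=6: TV = D_7/(r−g) = 13.0182/(0.114−0.0137) = 129.7930
P₀ = 3.7376/(1+0.114)^1 + 4.7841/(1+0.114)^2 + 6.1237/(1+0.114)^3 + 7.8383/(1+0.114)^4 + 10.0330/(1+0.114)^5 + 12.8423/(1+0.114)^6 + 129.7930/(1+0.114)^6 = 97.2077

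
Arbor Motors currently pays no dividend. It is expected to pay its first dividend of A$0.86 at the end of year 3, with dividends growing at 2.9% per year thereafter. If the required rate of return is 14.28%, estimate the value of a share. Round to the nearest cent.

A$5.79

Deferred-dividend DDM. At t=2 the remaining stream is a growing perpetuity with first payment D_3 = 0.86.
V_2 = D_3/(r−g) = 0.86/(0.1428−0.029) = 7.5571
P₀ = V_2/(1+r)^2 = 7.5571/(1+0.1428)^2 = 5.7865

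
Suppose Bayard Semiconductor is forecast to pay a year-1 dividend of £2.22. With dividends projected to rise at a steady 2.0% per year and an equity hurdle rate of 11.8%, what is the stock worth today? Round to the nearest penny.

Gordon growth model: P₀ = D₁/(r − g), with D₁ = 2.22 given directly.
P₀ = 2.2200 / (0.118 − 0.02) = 2.2200 / 0.098 = 22.6531

£22.65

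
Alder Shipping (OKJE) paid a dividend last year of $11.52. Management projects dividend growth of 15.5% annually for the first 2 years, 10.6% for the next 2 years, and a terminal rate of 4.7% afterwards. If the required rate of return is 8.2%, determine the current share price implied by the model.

$462.85

Three-stage DDM. Project D₁…D_4; terminal Gordon value at t=4 with g = 0.047; discount at r = 0.082.
D_1 = 13.3056
D_2 = 15.3680
D_3 = 16.9970
D_4 = 18.7987
TV_4 = 19.6822/(0.082−0.047) = 562.3482
P₀ = Σ Dₜ/(1+r)ᵗ + TV_4/(1+r)^4 = 462.8529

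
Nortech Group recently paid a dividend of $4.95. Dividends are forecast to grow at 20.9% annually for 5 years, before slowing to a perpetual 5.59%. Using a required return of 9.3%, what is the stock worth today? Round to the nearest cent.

$267.12

Two-stage DDM. Project D₁…D_5 at 0.209, terminal growth 0.0559, discount at r = 0.093.
D_1 = 5.9846
D_2 = 7.2353
D_3 = 8.7475
D_4 = 10.5757
D_5 = 12.7861
Terminal value at t=5: TV = D_6/(r−g) = 13.5008/(0.093−0.0559) = 363.9030
P₀ = 5.9846/(1+0.093)^1 + 7.2353/(1+0.093)^2 + 8.7475/(1+0.093)^3 + 10.5757/(1+0.093)^4 + 12.7861/(1+0.093)^5 + 363.9030/(1+0.093)^5 = 267.1217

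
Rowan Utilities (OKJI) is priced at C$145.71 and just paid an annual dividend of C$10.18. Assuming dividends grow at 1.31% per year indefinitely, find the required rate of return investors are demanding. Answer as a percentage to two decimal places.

Rearranging the constant-growth DDM: r = D₁/P₀ + g.
D₁ = 10.18 × (1 + 0.0131) = 10.3134.
r = 10.3134 / 145.71 + 0.0131 = 0.07078 + 0.0131 = 0.08388

8.39%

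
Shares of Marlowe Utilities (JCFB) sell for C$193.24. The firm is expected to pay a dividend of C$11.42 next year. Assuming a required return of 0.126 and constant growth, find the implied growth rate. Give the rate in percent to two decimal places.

6.69%

From P₀ = D₁/(r − g), the implied growth is g = r − D₁/P₀.
g = 0.126 − 11.42/193.24 = 0.126 − 0.05910 = 0.06690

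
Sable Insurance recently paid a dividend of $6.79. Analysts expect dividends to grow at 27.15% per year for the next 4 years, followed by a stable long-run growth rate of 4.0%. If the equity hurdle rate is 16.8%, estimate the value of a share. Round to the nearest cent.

Two-stage DDM. Project D₁…D_4 at 0.2715, terminal growth 0.04, discount at r = 0.168.
D_1 = 8.6335
D_2 = 10.9775
D_3 = 13.9579
D_4 = 17.7474
Terminal value at t=4: TV = D_5/(r−g) = 18.4573/(0.168−0.04) = 144.1978
P₀ = 8.6335/(1+0.168)^1 + 10.9775/(1+0.168)^2 + 13.9579/(1+0.168)^3 + 17.7474/(1+0.168)^4 + 144.1978/(1+0.168)^4 = 111.2136

$111.21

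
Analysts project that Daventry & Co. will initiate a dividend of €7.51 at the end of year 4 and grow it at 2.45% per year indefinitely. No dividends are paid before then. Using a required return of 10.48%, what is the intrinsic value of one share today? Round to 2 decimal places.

Deferred-dividend DDM. At t=3 the remaining stream is a growing perpetuity with first payment D_4 = 7.51.
V_3 = D_4/(r−g) = 7.51/(0.1048−0.0245) = 93.5243
P₀ = V_3/(1+r)^3 = 93.5243/(1+0.1048)^3 = 69.3543

€69.35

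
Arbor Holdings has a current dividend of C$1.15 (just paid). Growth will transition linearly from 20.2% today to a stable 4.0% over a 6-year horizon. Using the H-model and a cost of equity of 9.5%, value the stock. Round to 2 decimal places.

C$31.91

H-model: P₀ = D₀[(1+g_L) + H(g_S−g_L)]/(r−g_L), with H = 6/2 = 3.
P₀ = 1.15 × [(1+0.04) + 3×(0.202−0.04)] / (0.095−0.04)
   = 1.15 × 1.5260 / 0.055 = 31.9073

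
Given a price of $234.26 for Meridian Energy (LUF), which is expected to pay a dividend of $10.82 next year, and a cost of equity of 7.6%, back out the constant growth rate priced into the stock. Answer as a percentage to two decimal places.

From P₀ = D₁/(r − g), the implied growth is g = r − D₁/P₀.
g = 0.076 − 10.82/234.26 = 0.076 − 0.04619 = 0.02981

2.98%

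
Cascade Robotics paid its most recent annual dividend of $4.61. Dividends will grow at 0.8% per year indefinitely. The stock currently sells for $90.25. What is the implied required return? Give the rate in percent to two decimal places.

Rearranging the constant-growth DDM: r = D₁/P₀ + g.
D₁ = 4.61 × (1 + 0.008) = 4.6469.
r = 4.6469 / 90.25 + 0.008 = 0.05149 + 0.008 = 0.05949

5.95%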